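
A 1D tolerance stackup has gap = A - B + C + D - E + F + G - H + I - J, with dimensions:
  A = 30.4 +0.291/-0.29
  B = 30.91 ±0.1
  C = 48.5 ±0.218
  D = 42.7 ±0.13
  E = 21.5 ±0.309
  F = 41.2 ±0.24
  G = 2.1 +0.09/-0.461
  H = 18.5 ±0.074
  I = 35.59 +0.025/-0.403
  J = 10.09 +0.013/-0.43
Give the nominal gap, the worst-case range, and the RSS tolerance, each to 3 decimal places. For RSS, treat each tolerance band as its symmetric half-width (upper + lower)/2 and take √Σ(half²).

nominal=119.490 wc=[117.252,121.397] rss=0.699

Stack each dimension's contribution:
  +A: nom +30.400 → Σnom=30.400; wc +0.291/-0.290 → slack +0.291/-0.290; half-tol=0.290, Σhalf²=0.084390
  -B: nom -30.910 → Σnom=-0.510; wc +0.100/-0.100 → slack +0.391/-0.390; half-tol=0.100, Σhalf²=0.094390
  +C: nom +48.500 → Σnom=47.990; wc +0.218/-0.218 → slack +0.609/-0.608; half-tol=0.218, Σhalf²=0.141914
  +D: nom +42.700 → Σnom=90.690; wc +0.130/-0.130 → slack +0.739/-0.738; half-tol=0.130, Σhalf²=0.158814
  -E: nom -21.500 → Σnom=69.190; wc +0.309/-0.309 → slack +1.048/-1.047; half-tol=0.309, Σhalf²=0.254295
  +F: nom +41.200 → Σnom=110.390; wc +0.240/-0.240 → slack +1.288/-1.287; half-tol=0.240, Σhalf²=0.311895
  +G: nom +2.100 → Σnom=112.490; wc +0.090/-0.461 → slack +1.378/-1.748; half-tol=0.276, Σhalf²=0.387795
  -H: nom -18.500 → Σnom=93.990; wc +0.074/-0.074 → slack +1.452/-1.822; half-tol=0.074, Σhalf²=0.393271
  +I: nom +35.590 → Σnom=129.580; wc +0.025/-0.403 → slack +1.477/-2.225; half-tol=0.214, Σhalf²=0.439067
  -J: nom -10.090 → Σnom=119.490; wc +0.430/-0.013 → slack +1.907/-2.238; half-tol=0.222, Σhalf²=0.488130
Nominal = 119.490. Worst-case = [119.490 - 2.238, 119.490 + 1.907] = [117.252, 121.397]. RSS = √0.488130 = 0.699.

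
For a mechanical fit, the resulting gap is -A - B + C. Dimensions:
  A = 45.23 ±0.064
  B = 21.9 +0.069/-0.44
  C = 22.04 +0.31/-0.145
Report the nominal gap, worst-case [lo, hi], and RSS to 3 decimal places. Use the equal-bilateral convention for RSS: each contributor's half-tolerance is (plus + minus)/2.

Stack each dimension's contribution:
  -A: nom -45.230 → Σnom=-45.230; wc +0.064/-0.064 → slack +0.064/-0.064; half-tol=0.064, Σhalf²=0.004096
  -B: nom -21.900 → Σnom=-67.130; wc +0.440/-0.069 → slack +0.504/-0.133; half-tol=0.255, Σhalf²=0.068866
  +C: nom +22.040 → Σnom=-45.090; wc +0.310/-0.145 → slack +0.814/-0.278; half-tol=0.227, Σhalf²=0.120622
Nominal = -45.090. Worst-case = [-45.090 - 0.278, -45.090 + 0.814] = [-45.368, -44.276]. RSS = √0.120622 = 0.347.

nominal=-45.090 wc=[-45.368,-44.276] rss=0.347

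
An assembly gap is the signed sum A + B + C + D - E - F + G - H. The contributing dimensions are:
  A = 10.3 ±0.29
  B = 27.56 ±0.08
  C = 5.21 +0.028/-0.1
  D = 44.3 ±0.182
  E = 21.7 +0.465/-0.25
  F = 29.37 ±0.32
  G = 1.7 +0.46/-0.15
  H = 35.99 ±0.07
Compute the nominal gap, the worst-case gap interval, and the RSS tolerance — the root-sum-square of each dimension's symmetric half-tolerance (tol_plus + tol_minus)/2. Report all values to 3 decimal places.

Stack each dimension's contribution:
  +A: nom +10.300 → Σnom=10.300; wc +0.290/-0.290 → slack +0.290/-0.290; half-tol=0.290, Σhalf²=0.084100
  +B: nom +27.560 → Σnom=37.860; wc +0.080/-0.080 → slack +0.370/-0.370; half-tol=0.080, Σhalf²=0.090500
  +C: nom +5.210 → Σnom=43.070; wc +0.028/-0.100 → slack +0.398/-0.470; half-tol=0.064, Σhalf²=0.094596
  +D: nom +44.300 → Σnom=87.370; wc +0.182/-0.182 → slack +0.580/-0.652; half-tol=0.182, Σhalf²=0.127720
  -E: nom -21.700 → Σnom=65.670; wc +0.250/-0.465 → slack +0.830/-1.117; half-tol=0.358, Σhalf²=0.255526
  -F: nom -29.370 → Σnom=36.300; wc +0.320/-0.320 → slack +1.150/-1.437; half-tol=0.320, Σhalf²=0.357926
  +G: nom +1.700 → Σnom=38.000; wc +0.460/-0.150 → slack +1.610/-1.587; half-tol=0.305, Σhalf²=0.450951
  -H: nom -35.990 → Σnom=2.010; wc +0.070/-0.070 → slack +1.680/-1.657; half-tol=0.070, Σhalf²=0.455851
Nominal = 2.010. Worst-case = [2.010 - 1.657, 2.010 + 1.680] = [0.353, 3.690]. RSS = √0.455851 = 0.675.

nominal=2.010 wc=[0.353,3.690] rss=0.675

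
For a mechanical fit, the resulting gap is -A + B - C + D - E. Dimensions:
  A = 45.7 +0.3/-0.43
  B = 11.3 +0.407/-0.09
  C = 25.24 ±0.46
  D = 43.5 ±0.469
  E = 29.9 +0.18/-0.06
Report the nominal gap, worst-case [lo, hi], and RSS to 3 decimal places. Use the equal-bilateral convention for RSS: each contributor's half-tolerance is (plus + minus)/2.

Stack each dimension's contribution:
  -A: nom -45.700 → Σnom=-45.700; wc +0.430/-0.300 → slack +0.430/-0.300; half-tol=0.365, Σhalf²=0.133225
  +B: nom +11.300 → Σnom=-34.400; wc +0.407/-0.090 → slack +0.837/-0.390; half-tol=0.248, Σhalf²=0.194977
  -C: nom -25.240 → Σnom=-59.640; wc +0.460/-0.460 → slack +1.297/-0.850; half-tol=0.460, Σhalf²=0.406577
  +D: nom +43.500 → Σnom=-16.140; wc +0.469/-0.469 → slack +1.766/-1.319; half-tol=0.469, Σhalf²=0.626538
  -E: nom -29.900 → Σnom=-46.040; wc +0.060/-0.180 → slack +1.826/-1.499; half-tol=0.120, Σhalf²=0.640938
Nominal = -46.040. Worst-case = [-46.040 - 1.499, -46.040 + 1.826] = [-47.539, -44.214]. RSS = √0.640938 = 0.801.

nominal=-46.040 wc=[-47.539,-44.214] rss=0.801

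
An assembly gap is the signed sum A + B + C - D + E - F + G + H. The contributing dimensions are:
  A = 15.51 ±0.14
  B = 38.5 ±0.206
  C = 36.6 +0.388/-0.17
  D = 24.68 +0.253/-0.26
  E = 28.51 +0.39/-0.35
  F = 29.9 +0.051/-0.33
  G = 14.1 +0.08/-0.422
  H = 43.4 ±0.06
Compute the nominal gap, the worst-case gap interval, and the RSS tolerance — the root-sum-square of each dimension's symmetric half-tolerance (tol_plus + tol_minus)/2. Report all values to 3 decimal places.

Stack each dimension's contribution:
  +A: nom +15.510 → Σnom=15.510; wc +0.140/-0.140 → slack +0.140/-0.140; half-tol=0.140, Σhalf²=0.019600
  +B: nom +38.500 → Σnom=54.010; wc +0.206/-0.206 → slack +0.346/-0.346; half-tol=0.206, Σhalf²=0.062036
  +C: nom +36.600 → Σnom=90.610; wc +0.388/-0.170 → slack +0.734/-0.516; half-tol=0.279, Σhalf²=0.139877
  -D: nom -24.680 → Σnom=65.930; wc +0.260/-0.253 → slack +0.994/-0.769; half-tol=0.257, Σhalf²=0.205669
  +E: nom +28.510 → Σnom=94.440; wc +0.390/-0.350 → slack +1.384/-1.119; half-tol=0.370, Σhalf²=0.342569
  -F: nom -29.900 → Σnom=64.540; wc +0.330/-0.051 → slack +1.714/-1.170; half-tol=0.191, Σhalf²=0.378860
  +G: nom +14.100 → Σnom=78.640; wc +0.080/-0.422 → slack +1.794/-1.592; half-tol=0.251, Σhalf²=0.441861
  +H: nom +43.400 → Σnom=122.040; wc +0.060/-0.060 → slack +1.854/-1.652; half-tol=0.060, Σhalf²=0.445461
Nominal = 122.040. Worst-case = [122.040 - 1.652, 122.040 + 1.854] = [120.388, 123.894]. RSS = √0.445461 = 0.667.

nominal=122.040 wc=[120.388,123.894] rss=0.667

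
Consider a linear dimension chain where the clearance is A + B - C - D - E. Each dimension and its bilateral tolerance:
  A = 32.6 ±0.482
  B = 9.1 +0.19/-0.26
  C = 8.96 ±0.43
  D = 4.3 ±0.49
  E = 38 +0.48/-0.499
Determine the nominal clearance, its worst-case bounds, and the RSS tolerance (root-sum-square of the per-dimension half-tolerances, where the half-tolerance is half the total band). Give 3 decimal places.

nominal=-9.560 wc=[-11.702,-7.469] rss=0.973

Stack each dimension's contribution:
  +A: nom +32.600 → Σnom=32.600; wc +0.482/-0.482 → slack +0.482/-0.482; half-tol=0.482, Σhalf²=0.232324
  +B: nom +9.100 → Σnom=41.700; wc +0.190/-0.260 → slack +0.672/-0.742; half-tol=0.225, Σhalf²=0.282949
  -C: nom -8.960 → Σnom=32.740; wc +0.430/-0.430 → slack +1.102/-1.172; half-tol=0.430, Σhalf²=0.467849
  -D: nom -4.300 → Σnom=28.440; wc +0.490/-0.490 → slack +1.592/-1.662; half-tol=0.490, Σhalf²=0.707949
  -E: nom -38.000 → Σnom=-9.560; wc +0.499/-0.480 → slack +2.091/-2.142; half-tol=0.489, Σhalf²=0.947559
Nominal = -9.560. Worst-case = [-9.560 - 2.142, -9.560 + 2.091] = [-11.702, -7.469]. RSS = √0.947559 = 0.973.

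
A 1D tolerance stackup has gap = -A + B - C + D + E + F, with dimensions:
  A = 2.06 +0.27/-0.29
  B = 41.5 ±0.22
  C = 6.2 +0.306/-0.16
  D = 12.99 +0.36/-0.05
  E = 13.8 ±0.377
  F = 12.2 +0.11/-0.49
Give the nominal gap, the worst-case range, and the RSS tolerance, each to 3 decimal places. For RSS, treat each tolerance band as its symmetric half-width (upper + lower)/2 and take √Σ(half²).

nominal=72.230 wc=[70.517,73.747] rss=0.675

Stack each dimension's contribution:
  -A: nom -2.060 → Σnom=-2.060; wc +0.290/-0.270 → slack +0.290/-0.270; half-tol=0.280, Σhalf²=0.078400
  +B: nom +41.500 → Σnom=39.440; wc +0.220/-0.220 → slack +0.510/-0.490; half-tol=0.220, Σhalf²=0.126800
  -C: nom -6.200 → Σnom=33.240; wc +0.160/-0.306 → slack +0.670/-0.796; half-tol=0.233, Σhalf²=0.181089
  +D: nom +12.990 → Σnom=46.230; wc +0.360/-0.050 → slack +1.030/-0.846; half-tol=0.205, Σhalf²=0.223114
  +E: nom +13.800 → Σnom=60.030; wc +0.377/-0.377 → slack +1.407/-1.223; half-tol=0.377, Σhalf²=0.365243
  +F: nom +12.200 → Σnom=72.230; wc +0.110/-0.490 → slack +1.517/-1.713; half-tol=0.300, Σhalf²=0.455243
Nominal = 72.230. Worst-case = [72.230 - 1.713, 72.230 + 1.517] = [70.517, 73.747]. RSS = √0.455243 = 0.675.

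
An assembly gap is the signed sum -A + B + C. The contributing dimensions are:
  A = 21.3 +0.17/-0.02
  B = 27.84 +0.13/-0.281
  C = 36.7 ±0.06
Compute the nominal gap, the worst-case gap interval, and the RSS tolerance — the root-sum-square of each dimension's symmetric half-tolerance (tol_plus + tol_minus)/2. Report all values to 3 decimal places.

nominal=43.240 wc=[42.729,43.450] rss=0.234

Stack each dimension's contribution:
  -A: nom -21.300 → Σnom=-21.300; wc +0.020/-0.170 → slack +0.020/-0.170; half-tol=0.095, Σhalf²=0.009025
  +B: nom +27.840 → Σnom=6.540; wc +0.130/-0.281 → slack +0.150/-0.451; half-tol=0.206, Σhalf²=0.051255
  +C: nom +36.700 → Σnom=43.240; wc +0.060/-0.060 → slack +0.210/-0.511; half-tol=0.060, Σhalf²=0.054855
Nominal = 43.240. Worst-case = [43.240 - 0.511, 43.240 + 0.210] = [42.729, 43.450]. RSS = √0.054855 = 0.234.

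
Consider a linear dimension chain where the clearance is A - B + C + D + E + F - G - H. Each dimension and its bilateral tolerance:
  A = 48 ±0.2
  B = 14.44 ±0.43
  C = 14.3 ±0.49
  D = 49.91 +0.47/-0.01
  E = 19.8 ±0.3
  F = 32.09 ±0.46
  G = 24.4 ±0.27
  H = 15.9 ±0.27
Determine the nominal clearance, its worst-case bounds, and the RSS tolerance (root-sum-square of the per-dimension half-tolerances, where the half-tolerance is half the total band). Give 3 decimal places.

Stack each dimension's contribution:
  +A: nom +48.000 → Σnom=48.000; wc +0.200/-0.200 → slack +0.200/-0.200; half-tol=0.200, Σhalf²=0.040000
  -B: nom -14.440 → Σnom=33.560; wc +0.430/-0.430 → slack +0.630/-0.630; half-tol=0.430, Σhalf²=0.224900
  +C: nom +14.300 → Σnom=47.860; wc +0.490/-0.490 → slack +1.120/-1.120; half-tol=0.490, Σhalf²=0.465000
  +D: nom +49.910 → Σnom=97.770; wc +0.470/-0.010 → slack +1.590/-1.130; half-tol=0.240, Σhalf²=0.522600
  +E: nom +19.800 → Σnom=117.570; wc +0.300/-0.300 → slack +1.890/-1.430; half-tol=0.300, Σhalf²=0.612600
  +F: nom +32.090 → Σnom=149.660; wc +0.460/-0.460 → slack +2.350/-1.890; half-tol=0.460, Σhalf²=0.824200
  -G: nom -24.400 → Σnom=125.260; wc +0.270/-0.270 → slack +2.620/-2.160; half-tol=0.270, Σhalf²=0.897100
  -H: nom -15.900 → Σnom=109.360; wc +0.270/-0.270 → slack +2.890/-2.430; half-tol=0.270, Σhalf²=0.970000
Nominal = 109.360. Worst-case = [109.360 - 2.430, 109.360 + 2.890] = [106.930, 112.250]. RSS = √0.970000 = 0.985.

nominal=109.360 wc=[106.930,112.250] rss=0.985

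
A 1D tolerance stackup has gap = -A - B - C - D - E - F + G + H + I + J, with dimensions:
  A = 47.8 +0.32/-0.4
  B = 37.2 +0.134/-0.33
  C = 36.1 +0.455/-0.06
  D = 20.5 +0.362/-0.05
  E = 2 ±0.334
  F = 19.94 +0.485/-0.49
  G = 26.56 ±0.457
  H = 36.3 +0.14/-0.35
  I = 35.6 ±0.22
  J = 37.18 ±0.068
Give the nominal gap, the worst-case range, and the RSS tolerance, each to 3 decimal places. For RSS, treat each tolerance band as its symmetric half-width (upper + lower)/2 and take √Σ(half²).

Stack each dimension's contribution:
  -A: nom -47.800 → Σnom=-47.800; wc +0.400/-0.320 → slack +0.400/-0.320; half-tol=0.360, Σhalf²=0.129600
  -B: nom -37.200 → Σnom=-85.000; wc +0.330/-0.134 → slack +0.730/-0.454; half-tol=0.232, Σhalf²=0.183424
  -C: nom -36.100 → Σnom=-121.100; wc +0.060/-0.455 → slack +0.790/-0.909; half-tol=0.258, Σhalf²=0.249730
  -D: nom -20.500 → Σnom=-141.600; wc +0.050/-0.362 → slack +0.840/-1.271; half-tol=0.206, Σhalf²=0.292166
  -E: nom -2.000 → Σnom=-143.600; wc +0.334/-0.334 → slack +1.174/-1.605; half-tol=0.334, Σhalf²=0.403722
  -F: nom -19.940 → Σnom=-163.540; wc +0.490/-0.485 → slack +1.664/-2.090; half-tol=0.487, Σhalf²=0.641378
  +G: nom +26.560 → Σnom=-136.980; wc +0.457/-0.457 → slack +2.121/-2.547; half-tol=0.457, Σhalf²=0.850227
  +H: nom +36.300 → Σnom=-100.680; wc +0.140/-0.350 → slack +2.261/-2.897; half-tol=0.245, Σhalf²=0.910252
  +I: nom +35.600 → Σnom=-65.080; wc +0.220/-0.220 → slack +2.481/-3.117; half-tol=0.220, Σhalf²=0.958652
  +J: nom +37.180 → Σnom=-27.900; wc +0.068/-0.068 → slack +2.549/-3.185; half-tol=0.068, Σhalf²=0.963276
Nominal = -27.900. Worst-case = [-27.900 - 3.185, -27.900 + 2.549] = [-31.085, -25.351]. RSS = √0.963276 = 0.981.

nominal=-27.900 wc=[-31.085,-25.351] rss=0.981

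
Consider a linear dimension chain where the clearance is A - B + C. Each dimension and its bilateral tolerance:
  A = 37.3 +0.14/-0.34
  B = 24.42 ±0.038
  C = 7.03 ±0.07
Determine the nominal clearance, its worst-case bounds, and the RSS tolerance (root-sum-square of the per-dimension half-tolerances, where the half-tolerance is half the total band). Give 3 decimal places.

Stack each dimension's contribution:
  +A: nom +37.300 → Σnom=37.300; wc +0.140/-0.340 → slack +0.140/-0.340; half-tol=0.240, Σhalf²=0.057600
  -B: nom -24.420 → Σnom=12.880; wc +0.038/-0.038 → slack +0.178/-0.378; half-tol=0.038, Σhalf²=0.059044
  +C: nom +7.030 → Σnom=19.910; wc +0.070/-0.070 → slack +0.248/-0.448; half-tol=0.070, Σhalf²=0.063944
Nominal = 19.910. Worst-case = [19.910 - 0.448, 19.910 + 0.248] = [19.462, 20.158]. RSS = √0.063944 = 0.253.

nominal=19.910 wc=[19.462,20.158] rss=0.253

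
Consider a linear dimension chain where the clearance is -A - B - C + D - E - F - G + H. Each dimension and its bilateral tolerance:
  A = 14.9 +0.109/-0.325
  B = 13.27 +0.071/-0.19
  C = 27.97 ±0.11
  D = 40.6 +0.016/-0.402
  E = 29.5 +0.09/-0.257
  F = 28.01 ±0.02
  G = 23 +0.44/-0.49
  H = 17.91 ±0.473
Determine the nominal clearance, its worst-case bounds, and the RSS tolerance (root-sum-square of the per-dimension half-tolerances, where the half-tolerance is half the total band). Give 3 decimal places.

Stack each dimension's contribution:
  -A: nom -14.900 → Σnom=-14.900; wc +0.325/-0.109 → slack +0.325/-0.109; half-tol=0.217, Σhalf²=0.047089
  -B: nom -13.270 → Σnom=-28.170; wc +0.190/-0.071 → slack +0.515/-0.180; half-tol=0.131, Σhalf²=0.064119
  -C: nom -27.970 → Σnom=-56.140; wc +0.110/-0.110 → slack +0.625/-0.290; half-tol=0.110, Σhalf²=0.076219
  +D: nom +40.600 → Σnom=-15.540; wc +0.016/-0.402 → slack +0.641/-0.692; half-tol=0.209, Σhalf²=0.119900
  -E: nom -29.500 → Σnom=-45.040; wc +0.257/-0.090 → slack +0.898/-0.782; half-tol=0.173, Σhalf²=0.150003
  -F: nom -28.010 → Σnom=-73.050; wc +0.020/-0.020 → slack +0.918/-0.802; half-tol=0.020, Σhalf²=0.150403
  -G: nom -23.000 → Σnom=-96.050; wc +0.490/-0.440 → slack +1.408/-1.242; half-tol=0.465, Σhalf²=0.366627
  +H: nom +17.910 → Σnom=-78.140; wc +0.473/-0.473 → slack +1.881/-1.715; half-tol=0.473, Σhalf²=0.590356
Nominal = -78.140. Worst-case = [-78.140 - 1.715, -78.140 + 1.881] = [-79.855, -76.259]. RSS = √0.590356 = 0.768.

nominal=-78.140 wc=[-79.855,-76.259] rss=0.768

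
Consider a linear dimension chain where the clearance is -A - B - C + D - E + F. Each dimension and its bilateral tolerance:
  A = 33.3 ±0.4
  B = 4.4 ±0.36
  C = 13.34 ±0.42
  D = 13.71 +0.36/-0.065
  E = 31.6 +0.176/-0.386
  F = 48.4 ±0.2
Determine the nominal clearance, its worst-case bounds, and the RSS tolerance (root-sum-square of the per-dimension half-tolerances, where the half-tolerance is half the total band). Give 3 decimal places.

Stack each dimension's contribution:
  -A: nom -33.300 → Σnom=-33.300; wc +0.400/-0.400 → slack +0.400/-0.400; half-tol=0.400, Σhalf²=0.160000
  -B: nom -4.400 → Σnom=-37.700; wc +0.360/-0.360 → slack +0.760/-0.760; half-tol=0.360, Σhalf²=0.289600
  -C: nom -13.340 → Σnom=-51.040; wc +0.420/-0.420 → slack +1.180/-1.180; half-tol=0.420, Σhalf²=0.466000
  +D: nom +13.710 → Σnom=-37.330; wc +0.360/-0.065 → slack +1.540/-1.245; half-tol=0.212, Σhalf²=0.511156
  -E: nom -31.600 → Σnom=-68.930; wc +0.386/-0.176 → slack +1.926/-1.421; half-tol=0.281, Σhalf²=0.590117
  +F: nom +48.400 → Σnom=-20.530; wc +0.200/-0.200 → slack +2.126/-1.621; half-tol=0.200, Σhalf²=0.630117
Nominal = -20.530. Worst-case = [-20.530 - 1.621, -20.530 + 2.126] = [-22.151, -18.404]. RSS = √0.630117 = 0.794.

nominal=-20.530 wc=[-22.151,-18.404] rss=0.794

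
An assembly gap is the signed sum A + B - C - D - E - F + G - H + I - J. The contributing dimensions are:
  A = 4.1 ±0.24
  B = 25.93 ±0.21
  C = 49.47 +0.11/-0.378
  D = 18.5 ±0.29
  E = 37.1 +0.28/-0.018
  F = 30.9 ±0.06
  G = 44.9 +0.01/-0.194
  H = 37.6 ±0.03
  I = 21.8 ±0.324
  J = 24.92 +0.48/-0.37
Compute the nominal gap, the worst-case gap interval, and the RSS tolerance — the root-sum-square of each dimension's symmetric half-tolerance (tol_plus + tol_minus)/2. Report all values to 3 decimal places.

nominal=-101.760 wc=[-103.978,-99.830] rss=0.754

Stack each dimension's contribution:
  +A: nom +4.100 → Σnom=4.100; wc +0.240/-0.240 → slack +0.240/-0.240; half-tol=0.240, Σhalf²=0.057600
  +B: nom +25.930 → Σnom=30.030; wc +0.210/-0.210 → slack +0.450/-0.450; half-tol=0.210, Σhalf²=0.101700
  -C: nom -49.470 → Σnom=-19.440; wc +0.378/-0.110 → slack +0.828/-0.560; half-tol=0.244, Σhalf²=0.161236
  -D: nom -18.500 → Σnom=-37.940; wc +0.290/-0.290 → slack +1.118/-0.850; half-tol=0.290, Σhalf²=0.245336
  -E: nom -37.100 → Σnom=-75.040; wc +0.018/-0.280 → slack +1.136/-1.130; half-tol=0.149, Σhalf²=0.267537
  -F: nom -30.900 → Σnom=-105.940; wc +0.060/-0.060 → slack +1.196/-1.190; half-tol=0.060, Σhalf²=0.271137
  +G: nom +44.900 → Σnom=-61.040; wc +0.010/-0.194 → slack +1.206/-1.384; half-tol=0.102, Σhalf²=0.281541
  -H: nom -37.600 → Σnom=-98.640; wc +0.030/-0.030 → slack +1.236/-1.414; half-tol=0.030, Σhalf²=0.282441
  +I: nom +21.800 → Σnom=-76.840; wc +0.324/-0.324 → slack +1.560/-1.738; half-tol=0.324, Σhalf²=0.387417
  -J: nom -24.920 → Σnom=-101.760; wc +0.370/-0.480 → slack +1.930/-2.218; half-tol=0.425, Σhalf²=0.568042
Nominal = -101.760. Worst-case = [-101.760 - 2.218, -101.760 + 1.930] = [-103.978, -99.830]. RSS = √0.568042 = 0.754.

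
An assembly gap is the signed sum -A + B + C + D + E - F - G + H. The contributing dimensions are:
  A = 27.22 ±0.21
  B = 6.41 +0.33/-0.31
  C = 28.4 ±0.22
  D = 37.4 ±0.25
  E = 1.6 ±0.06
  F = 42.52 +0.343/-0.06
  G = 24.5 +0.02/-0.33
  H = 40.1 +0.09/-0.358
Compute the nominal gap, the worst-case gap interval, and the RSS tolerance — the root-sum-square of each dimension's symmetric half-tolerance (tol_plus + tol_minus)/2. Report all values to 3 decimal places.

nominal=19.670 wc=[17.899,21.220] rss=0.618

Stack each dimension's contribution:
  -A: nom -27.220 → Σnom=-27.220; wc +0.210/-0.210 → slack +0.210/-0.210; half-tol=0.210, Σhalf²=0.044100
  +B: nom +6.410 → Σnom=-20.810; wc +0.330/-0.310 → slack +0.540/-0.520; half-tol=0.320, Σhalf²=0.146500
  +C: nom +28.400 → Σnom=7.590; wc +0.220/-0.220 → slack +0.760/-0.740; half-tol=0.220, Σhalf²=0.194900
  +D: nom +37.400 → Σnom=44.990; wc +0.250/-0.250 → slack +1.010/-0.990; half-tol=0.250, Σhalf²=0.257400
  +E: nom +1.600 → Σnom=46.590; wc +0.060/-0.060 → slack +1.070/-1.050; half-tol=0.060, Σhalf²=0.261000
  -F: nom -42.520 → Σnom=4.070; wc +0.060/-0.343 → slack +1.130/-1.393; half-tol=0.202, Σhalf²=0.301602
  -G: nom -24.500 → Σnom=-20.430; wc +0.330/-0.020 → slack +1.460/-1.413; half-tol=0.175, Σhalf²=0.332227
  +H: nom +40.100 → Σnom=19.670; wc +0.090/-0.358 → slack +1.550/-1.771; half-tol=0.224, Σhalf²=0.382403
Nominal = 19.670. Worst-case = [19.670 - 1.771, 19.670 + 1.550] = [17.899, 21.220]. RSS = √0.382403 = 0.618.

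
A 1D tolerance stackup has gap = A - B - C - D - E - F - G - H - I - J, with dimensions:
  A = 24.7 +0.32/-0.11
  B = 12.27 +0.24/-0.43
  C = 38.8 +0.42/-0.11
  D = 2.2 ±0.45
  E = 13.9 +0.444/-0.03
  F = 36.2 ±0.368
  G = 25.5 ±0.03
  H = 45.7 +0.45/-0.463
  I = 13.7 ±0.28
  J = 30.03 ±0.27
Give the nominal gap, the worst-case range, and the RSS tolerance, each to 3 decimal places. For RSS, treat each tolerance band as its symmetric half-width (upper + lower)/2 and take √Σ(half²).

nominal=-193.600 wc=[-196.662,-190.849] rss=0.992

Stack each dimension's contribution:
  +A: nom +24.700 → Σnom=24.700; wc +0.320/-0.110 → slack +0.320/-0.110; half-tol=0.215, Σhalf²=0.046225
  -B: nom -12.270 → Σnom=12.430; wc +0.430/-0.240 → slack +0.750/-0.350; half-tol=0.335, Σhalf²=0.158450
  -C: nom -38.800 → Σnom=-26.370; wc +0.110/-0.420 → slack +0.860/-0.770; half-tol=0.265, Σhalf²=0.228675
  -D: nom -2.200 → Σnom=-28.570; wc +0.450/-0.450 → slack +1.310/-1.220; half-tol=0.450, Σhalf²=0.431175
  -E: nom -13.900 → Σnom=-42.470; wc +0.030/-0.444 → slack +1.340/-1.664; half-tol=0.237, Σhalf²=0.487344
  -F: nom -36.200 → Σnom=-78.670; wc +0.368/-0.368 → slack +1.708/-2.032; half-tol=0.368, Σhalf²=0.622768
  -G: nom -25.500 → Σnom=-104.170; wc +0.030/-0.030 → slack +1.738/-2.062; half-tol=0.030, Σhalf²=0.623668
  -H: nom -45.700 → Σnom=-149.870; wc +0.463/-0.450 → slack +2.201/-2.512; half-tol=0.457, Σhalf²=0.832060
  -I: nom -13.700 → Σnom=-163.570; wc +0.280/-0.280 → slack +2.481/-2.792; half-tol=0.280, Σhalf²=0.910460
  -J: nom -30.030 → Σnom=-193.600; wc +0.270/-0.270 → slack +2.751/-3.062; half-tol=0.270, Σhalf²=0.983360
Nominal = -193.600. Worst-case = [-193.600 - 3.062, -193.600 + 2.751] = [-196.662, -190.849]. RSS = √0.983360 = 0.992.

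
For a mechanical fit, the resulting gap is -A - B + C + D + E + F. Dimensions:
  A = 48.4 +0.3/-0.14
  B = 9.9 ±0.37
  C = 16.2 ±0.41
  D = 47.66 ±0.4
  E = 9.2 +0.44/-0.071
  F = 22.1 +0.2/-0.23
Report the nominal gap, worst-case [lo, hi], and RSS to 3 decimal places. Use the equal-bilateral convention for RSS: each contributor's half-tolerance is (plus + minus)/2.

nominal=36.860 wc=[35.079,38.820] rss=0.791

Stack each dimension's contribution:
  -A: nom -48.400 → Σnom=-48.400; wc +0.140/-0.300 → slack +0.140/-0.300; half-tol=0.220, Σhalf²=0.048400
  -B: nom -9.900 → Σnom=-58.300; wc +0.370/-0.370 → slack +0.510/-0.670; half-tol=0.370, Σhalf²=0.185300
  +C: nom +16.200 → Σnom=-42.100; wc +0.410/-0.410 → slack +0.920/-1.080; half-tol=0.410, Σhalf²=0.353400
  +D: nom +47.660 → Σnom=5.560; wc +0.400/-0.400 → slack +1.320/-1.480; half-tol=0.400, Σhalf²=0.513400
  +E: nom +9.200 → Σnom=14.760; wc +0.440/-0.071 → slack +1.760/-1.551; half-tol=0.256, Σhalf²=0.578680
  +F: nom +22.100 → Σnom=36.860; wc +0.200/-0.230 → slack +1.960/-1.781; half-tol=0.215, Σhalf²=0.624905
Nominal = 36.860. Worst-case = [36.860 - 1.781, 36.860 + 1.960] = [35.079, 38.820]. RSS = √0.624905 = 0.791.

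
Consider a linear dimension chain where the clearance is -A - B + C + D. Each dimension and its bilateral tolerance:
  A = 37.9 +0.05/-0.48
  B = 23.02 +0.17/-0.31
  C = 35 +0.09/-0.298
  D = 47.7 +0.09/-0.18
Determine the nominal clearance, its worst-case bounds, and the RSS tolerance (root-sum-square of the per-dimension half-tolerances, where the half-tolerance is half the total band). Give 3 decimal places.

Stack each dimension's contribution:
  -A: nom -37.900 → Σnom=-37.900; wc +0.480/-0.050 → slack +0.480/-0.050; half-tol=0.265, Σhalf²=0.070225
  -B: nom -23.020 → Σnom=-60.920; wc +0.310/-0.170 → slack +0.790/-0.220; half-tol=0.240, Σhalf²=0.127825
  +C: nom +35.000 → Σnom=-25.920; wc +0.090/-0.298 → slack +0.880/-0.518; half-tol=0.194, Σhalf²=0.165461
  +D: nom +47.700 → Σnom=21.780; wc +0.090/-0.180 → slack +0.970/-0.698; half-tol=0.135, Σhalf²=0.183686
Nominal = 21.780. Worst-case = [21.780 - 0.698, 21.780 + 0.970] = [21.082, 22.750]. RSS = √0.183686 = 0.429.

nominal=21.780 wc=[21.082,22.750] rss=0.429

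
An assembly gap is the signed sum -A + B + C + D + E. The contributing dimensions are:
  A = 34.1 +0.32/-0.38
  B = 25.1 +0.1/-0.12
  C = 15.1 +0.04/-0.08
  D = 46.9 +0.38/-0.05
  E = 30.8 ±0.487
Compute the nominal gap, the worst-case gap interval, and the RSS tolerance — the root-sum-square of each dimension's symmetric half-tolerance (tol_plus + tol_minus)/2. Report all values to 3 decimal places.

nominal=83.800 wc=[82.743,85.187] rss=0.649

Stack each dimension's contribution:
  -A: nom -34.100 → Σnom=-34.100; wc +0.380/-0.320 → slack +0.380/-0.320; half-tol=0.350, Σhalf²=0.122500
  +B: nom +25.100 → Σnom=-9.000; wc +0.100/-0.120 → slack +0.480/-0.440; half-tol=0.110, Σhalf²=0.134600
  +C: nom +15.100 → Σnom=6.100; wc +0.040/-0.080 → slack +0.520/-0.520; half-tol=0.060, Σhalf²=0.138200
  +D: nom +46.900 → Σnom=53.000; wc +0.380/-0.050 → slack +0.900/-0.570; half-tol=0.215, Σhalf²=0.184425
  +E: nom +30.800 → Σnom=83.800; wc +0.487/-0.487 → slack +1.387/-1.057; half-tol=0.487, Σhalf²=0.421594
Nominal = 83.800. Worst-case = [83.800 - 1.057, 83.800 + 1.387] = [82.743, 85.187]. RSS = √0.421594 = 0.649.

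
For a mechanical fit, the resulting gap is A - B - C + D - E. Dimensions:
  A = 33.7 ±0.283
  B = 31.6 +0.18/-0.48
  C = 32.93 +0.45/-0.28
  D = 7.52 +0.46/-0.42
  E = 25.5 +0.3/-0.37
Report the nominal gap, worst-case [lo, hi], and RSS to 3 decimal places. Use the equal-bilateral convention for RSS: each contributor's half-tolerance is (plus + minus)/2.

Stack each dimension's contribution:
  +A: nom +33.700 → Σnom=33.700; wc +0.283/-0.283 → slack +0.283/-0.283; half-tol=0.283, Σhalf²=0.080089
  -B: nom -31.600 → Σnom=2.100; wc +0.480/-0.180 → slack +0.763/-0.463; half-tol=0.330, Σhalf²=0.188989
  -C: nom -32.930 → Σnom=-30.830; wc +0.280/-0.450 → slack +1.043/-0.913; half-tol=0.365, Σhalf²=0.322214
  +D: nom +7.520 → Σnom=-23.310; wc +0.460/-0.420 → slack +1.503/-1.333; half-tol=0.440, Σhalf²=0.515814
  -E: nom -25.500 → Σnom=-48.810; wc +0.370/-0.300 → slack +1.873/-1.633; half-tol=0.335, Σhalf²=0.628039
Nominal = -48.810. Worst-case = [-48.810 - 1.633, -48.810 + 1.873] = [-50.443, -46.937]. RSS = √0.628039 = 0.792.

nominal=-48.810 wc=[-50.443,-46.937] rss=0.792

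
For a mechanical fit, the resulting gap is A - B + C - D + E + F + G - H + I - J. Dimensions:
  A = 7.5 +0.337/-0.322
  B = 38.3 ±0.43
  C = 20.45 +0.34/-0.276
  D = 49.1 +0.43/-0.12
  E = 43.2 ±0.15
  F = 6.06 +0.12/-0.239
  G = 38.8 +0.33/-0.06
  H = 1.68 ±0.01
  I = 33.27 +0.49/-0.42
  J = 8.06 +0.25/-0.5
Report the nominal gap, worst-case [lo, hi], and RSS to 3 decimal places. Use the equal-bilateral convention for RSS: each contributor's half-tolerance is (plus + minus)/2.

Stack each dimension's contribution:
  +A: nom +7.500 → Σnom=7.500; wc +0.337/-0.322 → slack +0.337/-0.322; half-tol=0.330, Σhalf²=0.108570
  -B: nom -38.300 → Σnom=-30.800; wc +0.430/-0.430 → slack +0.767/-0.752; half-tol=0.430, Σhalf²=0.293470
  +C: nom +20.450 → Σnom=-10.350; wc +0.340/-0.276 → slack +1.107/-1.028; half-tol=0.308, Σhalf²=0.388334
  -D: nom -49.100 → Σnom=-59.450; wc +0.120/-0.430 → slack +1.227/-1.458; half-tol=0.275, Σhalf²=0.463959
  +E: nom +43.200 → Σnom=-16.250; wc +0.150/-0.150 → slack +1.377/-1.608; half-tol=0.150, Σhalf²=0.486459
  +F: nom +6.060 → Σnom=-10.190; wc +0.120/-0.239 → slack +1.497/-1.847; half-tol=0.179, Σhalf²=0.518679
  +G: nom +38.800 → Σnom=28.610; wc +0.330/-0.060 → slack +1.827/-1.907; half-tol=0.195, Σhalf²=0.556704
  -H: nom -1.680 → Σnom=26.930; wc +0.010/-0.010 → slack +1.837/-1.917; half-tol=0.010, Σhalf²=0.556804
  +I: nom +33.270 → Σnom=60.200; wc +0.490/-0.420 → slack +2.327/-2.337; half-tol=0.455, Σhalf²=0.763829
  -J: nom -8.060 → Σnom=52.140; wc +0.500/-0.250 → slack +2.827/-2.587; half-tol=0.375, Σhalf²=0.904454
Nominal = 52.140. Worst-case = [52.140 - 2.587, 52.140 + 2.827] = [49.553, 54.967]. RSS = √0.904454 = 0.951.

nominal=52.140 wc=[49.553,54.967] rss=0.951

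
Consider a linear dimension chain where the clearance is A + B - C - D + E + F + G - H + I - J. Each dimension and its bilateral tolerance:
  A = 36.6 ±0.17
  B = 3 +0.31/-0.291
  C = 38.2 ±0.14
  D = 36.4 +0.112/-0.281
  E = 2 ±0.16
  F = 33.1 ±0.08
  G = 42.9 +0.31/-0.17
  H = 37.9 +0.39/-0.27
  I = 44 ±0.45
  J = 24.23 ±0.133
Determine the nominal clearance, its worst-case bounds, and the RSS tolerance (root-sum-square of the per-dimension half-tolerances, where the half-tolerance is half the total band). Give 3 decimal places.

nominal=24.870 wc=[22.774,27.174] rss=0.772

Stack each dimension's contribution:
  +A: nom +36.600 → Σnom=36.600; wc +0.170/-0.170 → slack +0.170/-0.170; half-tol=0.170, Σhalf²=0.028900
  +B: nom +3.000 → Σnom=39.600; wc +0.310/-0.291 → slack +0.480/-0.461; half-tol=0.300, Σhalf²=0.119200
  -C: nom -38.200 → Σnom=1.400; wc +0.140/-0.140 → slack +0.620/-0.601; half-tol=0.140, Σhalf²=0.138800
  -D: nom -36.400 → Σnom=-35.000; wc +0.281/-0.112 → slack +0.901/-0.713; half-tol=0.197, Σhalf²=0.177413
  +E: nom +2.000 → Σnom=-33.000; wc +0.160/-0.160 → slack +1.061/-0.873; half-tol=0.160, Σhalf²=0.203013
  +F: nom +33.100 → Σnom=0.100; wc +0.080/-0.080 → slack +1.141/-0.953; half-tol=0.080, Σhalf²=0.209413
  +G: nom +42.900 → Σnom=43.000; wc +0.310/-0.170 → slack +1.451/-1.123; half-tol=0.240, Σhalf²=0.267013
  -H: nom -37.900 → Σnom=5.100; wc +0.270/-0.390 → slack +1.721/-1.513; half-tol=0.330, Σhalf²=0.375913
  +I: nom +44.000 → Σnom=49.100; wc +0.450/-0.450 → slack +2.171/-1.963; half-tol=0.450, Σhalf²=0.578412
  -J: nom -24.230 → Σnom=24.870; wc +0.133/-0.133 → slack +2.304/-2.096; half-tol=0.133, Σhalf²=0.596101
Nominal = 24.870. Worst-case = [24.870 - 2.096, 24.870 + 2.304] = [22.774, 27.174]. RSS = √0.596101 = 0.772.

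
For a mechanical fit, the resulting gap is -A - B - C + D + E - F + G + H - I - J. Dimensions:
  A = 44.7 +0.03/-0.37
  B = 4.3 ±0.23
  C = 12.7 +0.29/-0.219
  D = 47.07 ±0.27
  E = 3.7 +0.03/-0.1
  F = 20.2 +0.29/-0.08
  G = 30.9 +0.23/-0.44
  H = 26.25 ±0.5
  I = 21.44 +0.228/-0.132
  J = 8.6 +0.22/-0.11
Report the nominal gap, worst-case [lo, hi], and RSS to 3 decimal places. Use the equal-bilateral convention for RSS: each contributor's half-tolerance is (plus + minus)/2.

nominal=-4.020 wc=[-6.618,-1.849] rss=0.831

Stack each dimension's contribution:
  -A: nom -44.700 → Σnom=-44.700; wc +0.370/-0.030 → slack +0.370/-0.030; half-tol=0.200, Σhalf²=0.040000
  -B: nom -4.300 → Σnom=-49.000; wc +0.230/-0.230 → slack +0.600/-0.260; half-tol=0.230, Σhalf²=0.092900
  -C: nom -12.700 → Σnom=-61.700; wc +0.219/-0.290 → slack +0.819/-0.550; half-tol=0.255, Σhalf²=0.157670
  +D: nom +47.070 → Σnom=-14.630; wc +0.270/-0.270 → slack +1.089/-0.820; half-tol=0.270, Σhalf²=0.230570
  +E: nom +3.700 → Σnom=-10.930; wc +0.030/-0.100 → slack +1.119/-0.920; half-tol=0.065, Σhalf²=0.234795
  -F: nom -20.200 → Σnom=-31.130; wc +0.080/-0.290 → slack +1.199/-1.210; half-tol=0.185, Σhalf²=0.269020
  +G: nom +30.900 → Σnom=-0.230; wc +0.230/-0.440 → slack +1.429/-1.650; half-tol=0.335, Σhalf²=0.381245
  +H: nom +26.250 → Σnom=26.020; wc +0.500/-0.500 → slack +1.929/-2.150; half-tol=0.500, Σhalf²=0.631245
  -I: nom -21.440 → Σnom=4.580; wc +0.132/-0.228 → slack +2.061/-2.378; half-tol=0.180, Σhalf²=0.663645
  -J: nom -8.600 → Σnom=-4.020; wc +0.110/-0.220 → slack +2.171/-2.598; half-tol=0.165, Σhalf²=0.690870
Nominal = -4.020. Worst-case = [-4.020 - 2.598, -4.020 + 2.171] = [-6.618, -1.849]. RSS = √0.690870 = 0.831.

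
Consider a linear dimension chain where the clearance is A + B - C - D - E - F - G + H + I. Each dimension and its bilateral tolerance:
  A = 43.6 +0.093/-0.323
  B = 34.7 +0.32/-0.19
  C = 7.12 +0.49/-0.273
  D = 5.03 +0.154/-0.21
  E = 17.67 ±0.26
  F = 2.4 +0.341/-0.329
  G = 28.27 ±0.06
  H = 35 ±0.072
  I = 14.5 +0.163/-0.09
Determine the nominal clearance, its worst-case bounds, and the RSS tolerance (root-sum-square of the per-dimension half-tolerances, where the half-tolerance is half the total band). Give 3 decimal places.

Stack each dimension's contribution:
  +A: nom +43.600 → Σnom=43.600; wc +0.093/-0.323 → slack +0.093/-0.323; half-tol=0.208, Σhalf²=0.043264
  +B: nom +34.700 → Σnom=78.300; wc +0.320/-0.190 → slack +0.413/-0.513; half-tol=0.255, Σhalf²=0.108289
  -C: nom -7.120 → Σnom=71.180; wc +0.273/-0.490 → slack +0.686/-1.003; half-tol=0.382, Σhalf²=0.253831
  -D: nom -5.030 → Σnom=66.150; wc +0.210/-0.154 → slack +0.896/-1.157; half-tol=0.182, Σhalf²=0.286955
  -E: nom -17.670 → Σnom=48.480; wc +0.260/-0.260 → slack +1.156/-1.417; half-tol=0.260, Σhalf²=0.354555
  -F: nom -2.400 → Σnom=46.080; wc +0.329/-0.341 → slack +1.485/-1.758; half-tol=0.335, Σhalf²=0.466780
  -G: nom -28.270 → Σnom=17.810; wc +0.060/-0.060 → slack +1.545/-1.818; half-tol=0.060, Σhalf²=0.470380
  +H: nom +35.000 → Σnom=52.810; wc +0.072/-0.072 → slack +1.617/-1.890; half-tol=0.072, Σhalf²=0.475564
  +I: nom +14.500 → Σnom=67.310; wc +0.163/-0.090 → slack +1.780/-1.980; half-tol=0.127, Σhalf²=0.491567
Nominal = 67.310. Worst-case = [67.310 - 1.980, 67.310 + 1.780] = [65.330, 69.090]. RSS = √0.491567 = 0.701.

nominal=67.310 wc=[65.330,69.090] rss=0.701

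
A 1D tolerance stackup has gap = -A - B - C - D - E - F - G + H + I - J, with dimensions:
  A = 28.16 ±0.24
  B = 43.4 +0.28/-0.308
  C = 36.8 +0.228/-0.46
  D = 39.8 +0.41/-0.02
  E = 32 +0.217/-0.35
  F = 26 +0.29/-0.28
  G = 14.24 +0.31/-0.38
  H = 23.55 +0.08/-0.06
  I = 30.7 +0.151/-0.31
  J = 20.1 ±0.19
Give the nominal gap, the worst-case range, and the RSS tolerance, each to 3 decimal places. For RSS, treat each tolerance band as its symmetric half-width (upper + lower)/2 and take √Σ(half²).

Stack each dimension's contribution:
  -A: nom -28.160 → Σnom=-28.160; wc +0.240/-0.240 → slack +0.240/-0.240; half-tol=0.240, Σhalf²=0.057600
  -B: nom -43.400 → Σnom=-71.560; wc +0.308/-0.280 → slack +0.548/-0.520; half-tol=0.294, Σhalf²=0.144036
  -C: nom -36.800 → Σnom=-108.360; wc +0.460/-0.228 → slack +1.008/-0.748; half-tol=0.344, Σhalf²=0.262372
  -D: nom -39.800 → Σnom=-148.160; wc +0.020/-0.410 → slack +1.028/-1.158; half-tol=0.215, Σhalf²=0.308597
  -E: nom -32.000 → Σnom=-180.160; wc +0.350/-0.217 → slack +1.378/-1.375; half-tol=0.283, Σhalf²=0.388969
  -F: nom -26.000 → Σnom=-206.160; wc +0.280/-0.290 → slack +1.658/-1.665; half-tol=0.285, Σhalf²=0.470194
  -G: nom -14.240 → Σnom=-220.400; wc +0.380/-0.310 → slack +2.038/-1.975; half-tol=0.345, Σhalf²=0.589219
  +H: nom +23.550 → Σnom=-196.850; wc +0.080/-0.060 → slack +2.118/-2.035; half-tol=0.070, Σhalf²=0.594119
  +I: nom +30.700 → Σnom=-166.150; wc +0.151/-0.310 → slack +2.269/-2.345; half-tol=0.230, Σhalf²=0.647250
  -J: nom -20.100 → Σnom=-186.250; wc +0.190/-0.190 → slack +2.459/-2.535; half-tol=0.190, Σhalf²=0.683350
Nominal = -186.250. Worst-case = [-186.250 - 2.535, -186.250 + 2.459] = [-188.785, -183.791]. RSS = √0.683350 = 0.827.

nominal=-186.250 wc=[-188.785,-183.791] rss=0.827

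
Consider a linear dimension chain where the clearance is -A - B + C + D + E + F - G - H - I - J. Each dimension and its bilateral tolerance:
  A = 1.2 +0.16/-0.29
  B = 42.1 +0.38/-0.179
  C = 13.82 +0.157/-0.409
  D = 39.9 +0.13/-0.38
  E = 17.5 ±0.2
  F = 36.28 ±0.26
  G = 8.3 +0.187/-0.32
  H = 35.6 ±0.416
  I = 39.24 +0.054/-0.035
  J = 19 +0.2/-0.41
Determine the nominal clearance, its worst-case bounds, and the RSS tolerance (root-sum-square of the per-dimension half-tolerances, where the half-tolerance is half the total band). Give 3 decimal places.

nominal=-37.940 wc=[-40.586,-35.543] rss=0.845

Stack each dimension's contribution:
  -A: nom -1.200 → Σnom=-1.200; wc +0.290/-0.160 → slack +0.290/-0.160; half-tol=0.225, Σhalf²=0.050625
  -B: nom -42.100 → Σnom=-43.300; wc +0.179/-0.380 → slack +0.469/-0.540; half-tol=0.279, Σhalf²=0.128745
  +C: nom +13.820 → Σnom=-29.480; wc +0.157/-0.409 → slack +0.626/-0.949; half-tol=0.283, Σhalf²=0.208834
  +D: nom +39.900 → Σnom=10.420; wc +0.130/-0.380 → slack +0.756/-1.329; half-tol=0.255, Σhalf²=0.273859
  +E: nom +17.500 → Σnom=27.920; wc +0.200/-0.200 → slack +0.956/-1.529; half-tol=0.200, Σhalf²=0.313859
  +F: nom +36.280 → Σnom=64.200; wc +0.260/-0.260 → slack +1.216/-1.789; half-tol=0.260, Σhalf²=0.381459
  -G: nom -8.300 → Σnom=55.900; wc +0.320/-0.187 → slack +1.536/-1.976; half-tol=0.254, Σhalf²=0.445721
  -H: nom -35.600 → Σnom=20.300; wc +0.416/-0.416 → slack +1.952/-2.392; half-tol=0.416, Σhalf²=0.618777
  -I: nom -39.240 → Σnom=-18.940; wc +0.035/-0.054 → slack +1.987/-2.446; half-tol=0.044, Σhalf²=0.620758
  -J: nom -19.000 → Σnom=-37.940; wc +0.410/-0.200 → slack +2.397/-2.646; half-tol=0.305, Σhalf²=0.713783
Nominal = -37.940. Worst-case = [-37.940 - 2.646, -37.940 + 2.397] = [-40.586, -35.543]. RSS = √0.713783 = 0.845.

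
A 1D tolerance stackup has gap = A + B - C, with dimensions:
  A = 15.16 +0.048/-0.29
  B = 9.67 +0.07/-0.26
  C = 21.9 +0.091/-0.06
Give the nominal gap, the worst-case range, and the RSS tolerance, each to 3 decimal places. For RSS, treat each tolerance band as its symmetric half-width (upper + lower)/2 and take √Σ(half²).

Stack each dimension's contribution:
  +A: nom +15.160 → Σnom=15.160; wc +0.048/-0.290 → slack +0.048/-0.290; half-tol=0.169, Σhalf²=0.028561
  +B: nom +9.670 → Σnom=24.830; wc +0.070/-0.260 → slack +0.118/-0.550; half-tol=0.165, Σhalf²=0.055786
  -C: nom -21.900 → Σnom=2.930; wc +0.060/-0.091 → slack +0.178/-0.641; half-tol=0.075, Σhalf²=0.061486
Nominal = 2.930. Worst-case = [2.930 - 0.641, 2.930 + 0.178] = [2.289, 3.108]. RSS = √0.061486 = 0.248.

nominal=2.930 wc=[2.289,3.108] rss=0.248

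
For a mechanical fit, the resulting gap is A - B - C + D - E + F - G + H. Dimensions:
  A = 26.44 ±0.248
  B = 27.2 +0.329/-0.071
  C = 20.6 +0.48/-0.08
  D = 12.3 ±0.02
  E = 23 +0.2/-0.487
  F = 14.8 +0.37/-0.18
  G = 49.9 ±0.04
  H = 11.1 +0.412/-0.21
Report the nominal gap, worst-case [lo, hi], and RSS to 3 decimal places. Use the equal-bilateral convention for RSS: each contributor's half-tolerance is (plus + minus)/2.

nominal=-56.060 wc=[-57.767,-54.332] rss=0.687

Stack each dimension's contribution:
  +A: nom +26.440 → Σnom=26.440; wc +0.248/-0.248 → slack +0.248/-0.248; half-tol=0.248, Σhalf²=0.061504
  -B: nom -27.200 → Σnom=-0.760; wc +0.071/-0.329 → slack +0.319/-0.577; half-tol=0.200, Σhalf²=0.101504
  -C: nom -20.600 → Σnom=-21.360; wc +0.080/-0.480 → slack +0.399/-1.057; half-tol=0.280, Σhalf²=0.179904
  +D: nom +12.300 → Σnom=-9.060; wc +0.020/-0.020 → slack +0.419/-1.077; half-tol=0.020, Σhalf²=0.180304
  -E: nom -23.000 → Σnom=-32.060; wc +0.487/-0.200 → slack +0.906/-1.277; half-tol=0.344, Σhalf²=0.298296
  +F: nom +14.800 → Σnom=-17.260; wc +0.370/-0.180 → slack +1.276/-1.457; half-tol=0.275, Σhalf²=0.373921
  -G: nom -49.900 → Σnom=-67.160; wc +0.040/-0.040 → slack +1.316/-1.497; half-tol=0.040, Σhalf²=0.375521
  +H: nom +11.100 → Σnom=-56.060; wc +0.412/-0.210 → slack +1.728/-1.707; half-tol=0.311, Σhalf²=0.472242
Nominal = -56.060. Worst-case = [-56.060 - 1.707, -56.060 + 1.728] = [-57.767, -54.332]. RSS = √0.472242 = 0.687.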